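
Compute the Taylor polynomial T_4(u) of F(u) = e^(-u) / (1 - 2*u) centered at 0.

233*u^4/24 + 29*u^3/6 + 5*u^2/2 + u + 1

Multiply the numerator's expansion by the denominator's geometric series.
F(0) = 1
F′(0) = 1
F′′(0) = 5
F′′′(0) = 29
F^(4)(0) = 233
The Taylor polynomial is Σ F^(k)(0)/k! · u^k.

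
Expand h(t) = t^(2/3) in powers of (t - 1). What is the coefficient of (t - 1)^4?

-7/243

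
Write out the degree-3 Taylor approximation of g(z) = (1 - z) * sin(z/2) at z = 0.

Shift and add copies of the series according to the polynomial's terms.
[z^0] = 0;  [z^1] = 1/2;  [z^2] = -1/2;  [z^3] = -1/48.

-z^3/48 - z^2/2 + z/2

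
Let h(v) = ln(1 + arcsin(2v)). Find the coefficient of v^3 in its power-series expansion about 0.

4

Compose series: expand the inner function first, then feed it into the outer expansion.
h(0) = 0
h′(0) = 2
h′′(0) = -4
h′′′(0) = 24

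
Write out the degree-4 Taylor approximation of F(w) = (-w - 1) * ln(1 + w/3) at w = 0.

Distribute the polynomial across the series and collect like powers.
F(0) = 0
F′(0) = -1/3
F′′(0) = -5/9
F′′′(0) = 7/27
F^(4)(0) = -2/9
The Taylor polynomial is Σ F^(k)(0)/k! · w^k.

-w^4/108 + 7*w^3/162 - 5*w^2/18 - w/3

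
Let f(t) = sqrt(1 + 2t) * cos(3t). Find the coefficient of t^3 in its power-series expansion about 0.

Take the Cauchy product of the two expansions.

-4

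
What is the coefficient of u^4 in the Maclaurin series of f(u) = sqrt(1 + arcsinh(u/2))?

Let u equal the inner series; expand the outer function in u and truncate.
[u^0] = 1;  [u^1] = 1/4;  [u^2] = -1/32;  [u^3] = -1/384;  [u^4] = 1/6144.
So c_4 = f^(4)(0)/4! = 1/6144.

1/6144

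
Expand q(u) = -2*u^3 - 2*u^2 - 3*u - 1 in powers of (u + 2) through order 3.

Differentiate repeatedly and evaluate at the center.
q(-2) = 13
q′(-2) = -19
q′′(-2) = 20
q′′′(-2) = -12

-2*(u + 2)^3 + 10*(u + 2)^2 - 19*(u + 2) + 13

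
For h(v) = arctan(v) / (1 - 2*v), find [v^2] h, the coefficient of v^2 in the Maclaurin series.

Expand 1/(denominator) as a geometric series and multiply by the numerator's series.
h(0) = 0
h′(0) = 1
h′′(0) = 4
So c_2 = h′′(0)/2! = 2.

2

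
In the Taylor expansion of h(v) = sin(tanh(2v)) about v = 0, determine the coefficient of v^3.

-4

Plug the Maclaurin series of the inner function into that of the outer and collect terms.
h(0) = 0
h′(0) = 2
h′′(0) = 0
h′′′(0) = -24
Dividing each by k! gives the coefficients c_0, ..., c_3.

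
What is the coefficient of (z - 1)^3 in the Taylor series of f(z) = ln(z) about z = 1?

1/3

Compute the successive derivatives at the expansion point and divide by k!.
So c_3 = f′′′(1)/3! = 1/3.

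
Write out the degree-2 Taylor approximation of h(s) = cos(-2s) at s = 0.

1 - 2*s^2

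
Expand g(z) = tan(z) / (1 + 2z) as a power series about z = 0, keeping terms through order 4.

-26*z^4/3 + 13*z^3/3 - 2*z^2 + z

Multiply the two series term by term and collect like powers.
g(0) = 0
g′(0) = 1
g′′(0) = -4
g′′′(0) = 26
g^(4)(0) = -208
Dividing each by k! gives the coefficients c_0, ..., c_4.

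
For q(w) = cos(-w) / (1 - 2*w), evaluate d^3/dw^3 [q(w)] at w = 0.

Expand 1/(denominator) as a geometric series and multiply by the numerator's series.
The coefficient of w^3 in the expansion is 7, so q′′′(0) = 3! * (7) = 42.

42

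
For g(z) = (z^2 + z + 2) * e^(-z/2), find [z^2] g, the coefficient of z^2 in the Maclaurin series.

3/4

Distribute the polynomial across the series and collect like powers.
g(0) = 2
g′(0) = 0
g′′(0) = 3/2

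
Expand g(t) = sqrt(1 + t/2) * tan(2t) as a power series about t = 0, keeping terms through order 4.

131*t^4/192 + 125*t^3/48 + t^2/2 + 2*t

Multiply the two series term by term and collect like powers.
g(0) = 0
g′(0) = 2
g′′(0) = 1
g′′′(0) = 125/8
g^(4)(0) = 131/8
Dividing each by k! gives the coefficients c_0, ..., c_4.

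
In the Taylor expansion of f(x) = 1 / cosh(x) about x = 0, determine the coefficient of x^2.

-1/2

Write the quotient as an unknown series and match coefficients against numerator = denominator · series.
f(0) = 1
f′(0) = 0
f′′(0) = -1
So c_2 = f′′(0)/2! = -1/2.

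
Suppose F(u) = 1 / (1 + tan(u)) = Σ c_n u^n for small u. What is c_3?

-4/3

Write 1/(1+u) = 1 - u + u^2 - u^3 + ... and substitute the series for u.
F(0) = 1
F′(0) = -1
F′′(0) = 2
F′′′(0) = -8
So c_3 = F′′′(0)/3! = -4/3.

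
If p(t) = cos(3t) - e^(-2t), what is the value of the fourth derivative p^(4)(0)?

Add the two expansions coefficient-wise.
From the series, [t^4] p = 65/24; multiply by 4! = 24 to get 65.

65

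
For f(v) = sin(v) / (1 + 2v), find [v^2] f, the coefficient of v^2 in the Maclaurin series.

-2

Expand each factor separately, then convolve coefficients.
f(0) = 0
f′(0) = 1
f′′(0) = -4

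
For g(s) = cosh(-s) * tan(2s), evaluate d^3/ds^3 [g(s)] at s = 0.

22

Expand each factor separately, then convolve coefficients.
The coefficient of s^3 in the expansion is 11/3, so g′′′(0) = 3! * (11/3) = 22.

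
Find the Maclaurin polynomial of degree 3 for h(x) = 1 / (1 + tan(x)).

-4*x^3/3 + x^2 - x + 1

Use the geometric series for the reciprocal, then substitute.
h(0) = 1
h′(0) = -1
h′′(0) = 2
h′′′(0) = -8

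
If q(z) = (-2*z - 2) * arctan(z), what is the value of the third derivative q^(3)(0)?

4

Shift and add copies of the series according to the polynomial's terms.
From the series, [z^3] q = 2/3; multiply by 3! = 6 to get 4.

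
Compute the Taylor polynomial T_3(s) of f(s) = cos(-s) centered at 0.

Compute the successive derivatives at the expansion point and divide by k!.
f(0) = 1
f′(0) = 0
f′′(0) = -1
f′′′(0) = 0
Dividing each by k! gives the coefficients c_0, ..., c_3.

1 - s^2/2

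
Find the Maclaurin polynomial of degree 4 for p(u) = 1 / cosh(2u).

10*u^4/3 - 2*u^2 + 1

Write the quotient as an unknown series and match coefficients against numerator = denominator · series.
p(0) = 1
p′(0) = 0
p′′(0) = -4
p′′′(0) = 0
p^(4)(0) = 80
Dividing each by k! gives the coefficients c_0, ..., c_4.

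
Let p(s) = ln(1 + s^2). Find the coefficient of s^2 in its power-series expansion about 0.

1

[s^0] = 0;  [s^1] = 0;  [s^2] = 1.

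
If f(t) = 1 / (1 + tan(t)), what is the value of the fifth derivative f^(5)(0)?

-256

Write 1/(1+u) = 1 - u + u^2 - u^3 + ... and substitute the series for u.
The coefficient of t^5 in the expansion is -32/15, so f^(5)(0) = 5! * (-32/15) = -256.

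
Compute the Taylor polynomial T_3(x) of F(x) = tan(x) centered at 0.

Differentiate repeatedly and evaluate at the center.

x^3/3 + x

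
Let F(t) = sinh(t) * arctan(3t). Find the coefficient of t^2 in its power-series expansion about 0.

3

Expand each factor separately, then convolve coefficients.
[t^0] = 0;  [t^1] = 0;  [t^2] = 3.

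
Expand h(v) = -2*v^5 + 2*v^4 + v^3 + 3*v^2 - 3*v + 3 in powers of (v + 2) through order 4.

22*(v + 2)^4 - 95*(v + 2)^3 + 205*(v + 2)^2 - 227*(v + 2) + 109

Differentiate repeatedly and evaluate at the center.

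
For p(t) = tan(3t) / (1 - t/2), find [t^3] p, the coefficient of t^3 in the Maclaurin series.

39/4

Write out both Maclaurin series and multiply, keeping only the needed powers.
[t^0] = 0;  [t^1] = 3;  [t^2] = 3/2;  [t^3] = 39/4.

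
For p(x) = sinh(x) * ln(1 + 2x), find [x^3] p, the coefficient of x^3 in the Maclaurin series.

-2

Multiply the two series term by term and collect like powers.
[x^0] = 0;  [x^1] = 0;  [x^2] = 2;  [x^3] = -2.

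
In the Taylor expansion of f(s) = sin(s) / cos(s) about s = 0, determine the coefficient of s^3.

Invert the denominator's series and multiply.
[s^0] = 0;  [s^1] = 1;  [s^2] = 0;  [s^3] = 1/3.

1/3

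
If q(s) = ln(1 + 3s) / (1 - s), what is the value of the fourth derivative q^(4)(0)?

Take the Cauchy product of the two expansions.
The coefficient of s^4 in the expansion is -51/4, so q^(4)(0) = 4! * (-51/4) = -306.

-306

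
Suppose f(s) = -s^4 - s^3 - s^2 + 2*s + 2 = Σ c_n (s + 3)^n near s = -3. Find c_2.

-46

c_2 = f′′(-3)/2! = -46.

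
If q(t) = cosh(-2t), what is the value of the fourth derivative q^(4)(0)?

16

From the series, [t^4] q = 2/3; multiply by 4! = 24 to get 16.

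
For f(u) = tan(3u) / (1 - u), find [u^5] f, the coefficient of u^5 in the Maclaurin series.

222/5

Write out both Maclaurin series and multiply, keeping only the needed powers.
f(0) = 0
f′(0) = 3
f′′(0) = 6
f′′′(0) = 72
f^(4)(0) = 288
f^(5)(0) = 5328
So c_5 = f^(5)(0)/5! = 222/5.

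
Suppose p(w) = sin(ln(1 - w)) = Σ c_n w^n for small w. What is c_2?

-1/2

Plug the Maclaurin series of the inner function into that of the outer and collect terms.
p(0) = 0
p′(0) = -1
p′′(0) = -1
Then c_k = p^(k)(0)/k! gives each Taylor coefficient.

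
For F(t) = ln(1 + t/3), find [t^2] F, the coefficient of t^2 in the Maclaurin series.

-1/18

c_2 = F′′(0)/2! = -1/18.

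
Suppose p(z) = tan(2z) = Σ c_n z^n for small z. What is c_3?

8/3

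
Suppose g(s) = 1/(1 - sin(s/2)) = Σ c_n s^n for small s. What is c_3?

Compose series: expand the inner function first, then feed it into the outer expansion.

5/48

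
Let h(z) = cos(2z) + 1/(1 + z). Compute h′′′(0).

-6

Expand each term separately and add.
The coefficient of z^3 in the expansion is -1, so h′′′(0) = 3! * (-1) = -6.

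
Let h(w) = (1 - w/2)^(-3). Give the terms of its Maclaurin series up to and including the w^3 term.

5*w^3/4 + 3*w^2/2 + 3*w/2 + 1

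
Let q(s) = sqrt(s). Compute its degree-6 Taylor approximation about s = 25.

Apply the Taylor formula c_k = f^(k)(a)/k!.

-21*(s - 25)^6/50000000000 + 7*(s - 25)^5/500000000 - (s - 25)^4/2000000 + (s - 25)^3/50000 - (s - 25)^2/1000 + (s - 25)/10 + 5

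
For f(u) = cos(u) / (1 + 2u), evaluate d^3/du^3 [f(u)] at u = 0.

Write out both Maclaurin series and multiply, keeping only the needed powers.
The coefficient of u^3 in the expansion is -7, so f′′′(0) = 3! * (-7) = -42.

-42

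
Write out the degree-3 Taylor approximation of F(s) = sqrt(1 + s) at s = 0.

s^3/16 - s^2/8 + s/2 + 1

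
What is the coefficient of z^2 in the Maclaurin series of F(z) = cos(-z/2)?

-1/8

F(0) = 1
F′(0) = 0
F′′(0) = -1/4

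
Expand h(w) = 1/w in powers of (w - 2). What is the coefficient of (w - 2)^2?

1/8

h(2) = 1/2
h′(2) = -1/4
h′′(2) = 1/4
Then c_k = h^(k)(2)/k! gives each Taylor coefficient.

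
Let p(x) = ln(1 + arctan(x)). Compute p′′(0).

-1

Substitute the inner expansion into the outer series and collect powers.
From the series, [x^2] p = -1/2; multiply by 2! = 2 to get -1.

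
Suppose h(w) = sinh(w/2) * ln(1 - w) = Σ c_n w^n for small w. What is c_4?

Take the Cauchy product of the two expansions.

-3/16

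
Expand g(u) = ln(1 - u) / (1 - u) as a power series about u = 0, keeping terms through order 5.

-137*u^5/60 - 25*u^4/12 - 11*u^3/6 - 3*u^2/2 - u

Multiply the numerator's expansion by the denominator's geometric series.
[u^0] = 0;  [u^1] = -1;  [u^2] = -3/2;  [u^3] = -11/6;  [u^4] = -25/12;  [u^5] = -137/60.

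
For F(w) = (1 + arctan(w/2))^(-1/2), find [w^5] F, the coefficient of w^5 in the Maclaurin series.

-43/40960

Substitute the inner expansion into the outer series and collect powers.
F(0) = 1
F′(0) = -1/4
F′′(0) = 3/16
F′′′(0) = -7/64
F^(4)(0) = 9/256
F^(5)(0) = -129/1024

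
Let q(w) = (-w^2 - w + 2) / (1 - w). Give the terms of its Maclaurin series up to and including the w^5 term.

Distribute the polynomial across the series and collect like powers.
q(0) = 2
q′(0) = 1
q′′(0) = 0
q′′′(0) = 0
q^(4)(0) = 0
q^(5)(0) = 0

w + 2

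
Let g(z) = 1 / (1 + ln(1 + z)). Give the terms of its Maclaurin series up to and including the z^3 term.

Write 1/(1+u) = 1 - u + u^2 - u^3 + ... and substitute the series for u.
g(0) = 1
g′(0) = -1
g′′(0) = 3
g′′′(0) = -14
Then c_k = g^(k)(0)/k! gives each Taylor coefficient.

-7*z^3/3 + 3*z^2/2 - z + 1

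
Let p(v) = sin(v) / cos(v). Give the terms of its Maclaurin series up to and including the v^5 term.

Invert the denominator's series and multiply.
p(0) = 0
p′(0) = 1
p′′(0) = 0
p′′′(0) = 2
p^(4)(0) = 0
p^(5)(0) = 16
Dividing each by k! gives the coefficients c_0, ..., c_5.

2*v^5/15 + v^3/3 + v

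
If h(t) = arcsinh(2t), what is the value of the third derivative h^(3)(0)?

From the series, [t^3] h = -4/3; multiply by 3! = 6 to get -8.

-8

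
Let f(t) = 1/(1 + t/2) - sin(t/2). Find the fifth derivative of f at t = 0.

Expand each term separately and add.
From the series, [t^5] f = -121/3840; multiply by 5! = 120 to get -121/32.

-121/32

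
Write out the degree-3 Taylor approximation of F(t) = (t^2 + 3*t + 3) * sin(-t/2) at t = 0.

-7*t^3/16 - 3*t^2/2 - 3*t/2

Multiply each power in the prefactor through the base expansion.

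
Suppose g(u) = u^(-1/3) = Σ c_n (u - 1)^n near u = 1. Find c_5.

g(1) = 1
g′(1) = -1/3
g′′(1) = 4/9
g′′′(1) = -28/27
g^(4)(1) = 280/81
g^(5)(1) = -3640/243

-91/729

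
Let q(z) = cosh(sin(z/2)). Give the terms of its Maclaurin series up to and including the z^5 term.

Plug the Maclaurin series of the inner function into that of the outer and collect terms.

-z^4/128 + z^2/8 + 1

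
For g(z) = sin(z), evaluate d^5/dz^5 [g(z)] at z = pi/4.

sqrt(2)/2

Use the known series and substitute for the argument.
The coefficient of (z - pi/4)^5 in the expansion is sqrt(2)/240, so g^(5)(pi/4) = 5! * (sqrt(2)/240) = sqrt(2)/2.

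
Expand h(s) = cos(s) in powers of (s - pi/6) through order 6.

-sqrt(3)*(s - pi/6)^6/1440 - (s - pi/6)^5/240 + sqrt(3)*(s - pi/6)^4/48 + (s - pi/6)^3/12 - sqrt(3)*(s - pi/6)^2/4 - (s - pi/6)/2 + sqrt(3)/2

Apply the Taylor formula c_k = f^(k)(a)/k!.
h(pi/6) = sqrt(3)/2
h′(pi/6) = -1/2
h′′(pi/6) = -sqrt(3)/2
h′′′(pi/6) = 1/2
h^(4)(pi/6) = sqrt(3)/2
h^(5)(pi/6) = -1/2
h^(6)(pi/6) = -sqrt(3)/2
The Taylor polynomial is Σ h^(k)(pi/6)/k! · (s - pi/6)^k.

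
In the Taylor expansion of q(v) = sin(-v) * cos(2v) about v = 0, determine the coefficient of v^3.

13/6

Take the Cauchy product of the two expansions.
q(0) = 0
q′(0) = -1
q′′(0) = 0
q′′′(0) = 13
The Taylor polynomial is Σ q^(k)(0)/k! · v^k.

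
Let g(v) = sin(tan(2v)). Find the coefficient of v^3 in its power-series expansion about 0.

4/3

Substitute the inner expansion into the outer series and collect powers.
g(0) = 0
g′(0) = 2
g′′(0) = 0
g′′′(0) = 8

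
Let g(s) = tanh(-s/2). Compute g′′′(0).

1/4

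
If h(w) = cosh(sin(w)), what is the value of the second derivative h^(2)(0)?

Plug the Maclaurin series of the inner function into that of the outer and collect terms.
From the series, [w^2] h = 1/2; multiply by 2! = 2 to get 1.

1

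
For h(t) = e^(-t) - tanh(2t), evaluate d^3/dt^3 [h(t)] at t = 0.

15

Combine the two series term by term.
The coefficient of t^3 in the expansion is 5/2, so h′′′(0) = 3! * (5/2) = 15.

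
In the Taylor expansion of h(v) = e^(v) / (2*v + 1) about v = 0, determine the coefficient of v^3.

Multiply the numerator's expansion by the denominator's geometric series.
So c_3 = h′′′(0)/3! = -29/6.

-29/6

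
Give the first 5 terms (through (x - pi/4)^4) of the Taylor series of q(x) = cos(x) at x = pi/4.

Differentiate repeatedly and evaluate at the center.
[(x - pi/4)^0] = sqrt(2)/2;  [(x - pi/4)^1] = -sqrt(2)/2;  [(x - pi/4)^2] = -sqrt(2)/4;  [(x - pi/4)^3] = sqrt(2)/12;  [(x - pi/4)^4] = sqrt(2)/48.

sqrt(2)*(x - pi/4)^4/48 + sqrt(2)*(x - pi/4)^3/12 - sqrt(2)*(x - pi/4)^2/4 - sqrt(2)*(x - pi/4)/2 + sqrt(2)/2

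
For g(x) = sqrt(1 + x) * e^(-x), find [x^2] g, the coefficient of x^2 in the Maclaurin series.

Take the Cauchy product of the two expansions.
[x^0] = 1;  [x^1] = -1/2;  [x^2] = -1/8.

-1/8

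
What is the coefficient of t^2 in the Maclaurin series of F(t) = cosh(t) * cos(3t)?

Multiply the two series term by term and collect like powers.
F(0) = 1
F′(0) = 0
F′′(0) = -8
Dividing each by k! gives the coefficients c_0, ..., c_2.

-4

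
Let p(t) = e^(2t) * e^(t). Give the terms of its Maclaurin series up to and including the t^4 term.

Expand each factor separately, then convolve coefficients.
[t^0] = 1;  [t^1] = 3;  [t^2] = 9/2;  [t^3] = 9/2;  [t^4] = 27/8.

27*t^4/8 + 9*t^3/2 + 9*t^2/2 + 3*t + 1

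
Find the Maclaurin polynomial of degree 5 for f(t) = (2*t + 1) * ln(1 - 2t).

-72*t^5/5 - 28*t^4/3 - 20*t^3/3 - 6*t^2 - 2*t

Shift and add copies of the series according to the polynomial's terms.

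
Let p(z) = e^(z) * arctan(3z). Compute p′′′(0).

-45

Expand each factor separately, then convolve coefficients.
From the series, [z^3] p = -15/2; multiply by 3! = 6 to get -45.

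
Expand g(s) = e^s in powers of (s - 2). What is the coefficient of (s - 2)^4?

e^(2)/24

[(s - 2)^0] = e^(2);  [(s - 2)^1] = e^(2);  [(s - 2)^2] = e^(2)/2;  [(s - 2)^3] = e^(2)/6;  [(s - 2)^4] = e^(2)/24.
So c_4 = g^(4)(2)/4! = e^(2)/24.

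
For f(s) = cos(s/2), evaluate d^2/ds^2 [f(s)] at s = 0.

-1/4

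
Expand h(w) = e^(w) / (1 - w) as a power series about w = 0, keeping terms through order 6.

Use 1/(1 - r) = Σ r^k on the denominator, then take the Cauchy product.
[w^0] = 1;  [w^1] = 2;  [w^2] = 5/2;  [w^3] = 8/3;  [w^4] = 65/24;  [w^5] = 163/60;  [w^6] = 1957/720.

1957*w^6/720 + 163*w^5/60 + 65*w^4/24 + 8*w^3/3 + 5*w^2/2 + 2*w + 1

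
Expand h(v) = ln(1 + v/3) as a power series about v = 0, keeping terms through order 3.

h(0) = 0
h′(0) = 1/3
h′′(0) = -1/9
h′′′(0) = 2/27
Then c_k = h^(k)(0)/k! gives each Taylor coefficient.

v^3/81 - v^2/18 + v/3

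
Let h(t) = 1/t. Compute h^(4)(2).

3/4

The coefficient of (t - 2)^4 in the expansion is 1/32, so h^(4)(2) = 4! * (1/32) = 3/4.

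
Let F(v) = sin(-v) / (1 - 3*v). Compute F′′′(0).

-53

Use 1/(1 - r) = Σ r^k on the denominator, then take the Cauchy product.
The coefficient of v^3 in the expansion is -53/6, so F′′′(0) = 3! * (-53/6) = -53.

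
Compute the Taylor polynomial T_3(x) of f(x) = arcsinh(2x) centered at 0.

Differentiate repeatedly and evaluate at the center.
f(0) = 0
f′(0) = 2
f′′(0) = 0
f′′′(0) = -8
Dividing each by k! gives the coefficients c_0, ..., c_3.

-4*x^3/3 + 2*x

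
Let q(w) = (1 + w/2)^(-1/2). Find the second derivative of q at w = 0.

3/16

The coefficient of w^2 in the expansion is 3/32, so q′′(0) = 2! * (3/32) = 3/16.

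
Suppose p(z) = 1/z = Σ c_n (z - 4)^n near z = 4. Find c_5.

Differentiate repeatedly and evaluate at the center.

-1/4096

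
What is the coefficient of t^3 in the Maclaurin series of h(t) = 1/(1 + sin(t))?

Let u equal the inner series; expand the outer function in u and truncate.
[t^0] = 1;  [t^1] = -1;  [t^2] = 1;  [t^3] = -5/6.
So c_3 = h′′′(0)/3! = -5/6.

-5/6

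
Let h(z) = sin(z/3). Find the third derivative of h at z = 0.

From the series, [z^3] h = -1/162; multiply by 3! = 6 to get -1/27.

-1/27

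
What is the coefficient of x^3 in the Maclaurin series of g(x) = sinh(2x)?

4/3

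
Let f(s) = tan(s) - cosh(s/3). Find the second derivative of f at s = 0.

Expand each term separately and add.
The coefficient of s^2 in the expansion is -1/18, so f′′(0) = 2! * (-1/18) = -1/9.

-1/9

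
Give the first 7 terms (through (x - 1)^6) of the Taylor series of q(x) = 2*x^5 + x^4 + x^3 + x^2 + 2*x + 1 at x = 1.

2*(x - 1)^5 + 11*(x - 1)^4 + 25*(x - 1)^3 + 30*(x - 1)^2 + 21*(x - 1) + 8

Use the known series and substitute for the argument.
[(x - 1)^0] = 8;  [(x - 1)^1] = 21;  [(x - 1)^2] = 30;  [(x - 1)^3] = 25;  [(x - 1)^4] = 11;  [(x - 1)^5] = 2;  [(x - 1)^6] = 0.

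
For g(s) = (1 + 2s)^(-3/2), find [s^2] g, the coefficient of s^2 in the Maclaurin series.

15/2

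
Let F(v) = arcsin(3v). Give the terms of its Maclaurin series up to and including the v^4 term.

F(0) = 0
F′(0) = 3
F′′(0) = 0
F′′′(0) = 27
F^(4)(0) = 0

9*v^3/2 + 3*v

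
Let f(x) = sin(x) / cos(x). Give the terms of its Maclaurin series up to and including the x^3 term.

Write the quotient as an unknown series and match coefficients against numerator = denominator · series.
f(0) = 0
f′(0) = 1
f′′(0) = 0
f′′′(0) = 2
Dividing each by k! gives the coefficients c_0, ..., c_3.

x^3/3 + x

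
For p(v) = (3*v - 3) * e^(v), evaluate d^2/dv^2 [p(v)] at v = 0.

Multiply each power in the prefactor through the base expansion.
The coefficient of v^2 in the expansion is 3/2, so p′′(0) = 2! * (3/2) = 3.

3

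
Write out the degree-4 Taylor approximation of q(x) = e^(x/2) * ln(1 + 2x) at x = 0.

Take the Cauchy product of the two expansions.
q(0) = 0
q′(0) = 2
q′′(0) = -2
q′′′(0) = 23/2
q^(4)(0) = -69

-23*x^4/8 + 23*x^3/12 - x^2 + 2*x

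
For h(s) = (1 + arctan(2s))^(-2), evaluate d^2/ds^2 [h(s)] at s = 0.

24

Plug the Maclaurin series of the inner function into that of the outer and collect terms.
The coefficient of s^2 in the expansion is 12, so h′′(0) = 2! * (12) = 24.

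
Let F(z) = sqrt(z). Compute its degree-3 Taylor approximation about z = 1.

(z - 1)^3/16 - (z - 1)^2/8 + (z - 1)/2 + 1

[(z - 1)^0] = 1;  [(z - 1)^1] = 1/2;  [(z - 1)^2] = -1/8;  [(z - 1)^3] = 1/16.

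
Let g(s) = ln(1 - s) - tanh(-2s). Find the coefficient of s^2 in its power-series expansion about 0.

Add the two expansions coefficient-wise.
g(0) = 0
g′(0) = 1
g′′(0) = -1
Dividing each by k! gives the coefficients c_0, ..., c_2.

-1/2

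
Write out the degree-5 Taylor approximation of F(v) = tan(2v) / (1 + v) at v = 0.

Expand each factor separately, then convolve coefficients.
[v^0] = 0;  [v^1] = 2;  [v^2] = -2;  [v^3] = 14/3;  [v^4] = -14/3;  [v^5] = 134/15.

134*v^5/15 - 14*v^4/3 + 14*v^3/3 - 2*v^2 + 2*v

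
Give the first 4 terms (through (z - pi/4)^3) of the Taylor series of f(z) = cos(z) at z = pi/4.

sqrt(2)*(z - pi/4)^3/12 - sqrt(2)*(z - pi/4)^2/4 - sqrt(2)*(z - pi/4)/2 + sqrt(2)/2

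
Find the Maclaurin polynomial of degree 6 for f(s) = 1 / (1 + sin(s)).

Write 1/(1+u) = 1 - u + u^2 - u^3 + ... and substitute the series for u.
f(0) = 1
f′(0) = -1
f′′(0) = 2
f′′′(0) = -5
f^(4)(0) = 16
f^(5)(0) = -61
f^(6)(0) = 272
The Taylor polynomial is Σ f^(k)(0)/k! · s^k.

17*s^6/45 - 61*s^5/120 + 2*s^4/3 - 5*s^3/6 + s^2 - s + 1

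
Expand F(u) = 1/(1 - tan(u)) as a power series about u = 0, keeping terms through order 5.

Plug the Maclaurin series of the inner function into that of the outer and collect terms.
F(0) = 1
F′(0) = 1
F′′(0) = 2
F′′′(0) = 8
F^(4)(0) = 40
F^(5)(0) = 256

32*u^5/15 + 5*u^4/3 + 4*u^3/3 + u^2 + u + 1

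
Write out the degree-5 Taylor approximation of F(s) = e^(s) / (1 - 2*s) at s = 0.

6331*s^5/120 + 211*s^4/8 + 79*s^3/6 + 13*s^2/2 + 3*s + 1

Multiply the numerator's expansion by the denominator's geometric series.
F(0) = 1
F′(0) = 3
F′′(0) = 13
F′′′(0) = 79
F^(4)(0) = 633
F^(5)(0) = 6331
Dividing each by k! gives the coefficients c_0, ..., c_5.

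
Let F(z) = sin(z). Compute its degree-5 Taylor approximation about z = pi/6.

F(pi/6) = 1/2
F′(pi/6) = sqrt(3)/2
F′′(pi/6) = -1/2
F′′′(pi/6) = -sqrt(3)/2
F^(4)(pi/6) = 1/2
F^(5)(pi/6) = sqrt(3)/2

sqrt(3)*(z - pi/6)^5/240 + (z - pi/6)^4/48 - sqrt(3)*(z - pi/6)^3/12 - (z - pi/6)^2/4 + sqrt(3)*(z - pi/6)/2 + 1/2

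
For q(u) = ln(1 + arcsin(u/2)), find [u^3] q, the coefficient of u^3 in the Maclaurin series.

1/16

Compose series: expand the inner function first, then feed it into the outer expansion.
q(0) = 0
q′(0) = 1/2
q′′(0) = -1/4
q′′′(0) = 3/8
So c_3 = q′′′(0)/3! = 1/16.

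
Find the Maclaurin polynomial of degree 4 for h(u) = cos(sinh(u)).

-u^4/8 - u^2/2 + 1

Let u equal the inner series; expand the outer function in u and truncate.
h(0) = 1
h′(0) = 0
h′′(0) = -1
h′′′(0) = 0
h^(4)(0) = -3
Dividing each by k! gives the coefficients c_0, ..., c_4.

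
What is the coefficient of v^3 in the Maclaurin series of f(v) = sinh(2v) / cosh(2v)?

Invert the denominator's series and multiply.
[v^0] = 0;  [v^1] = 2;  [v^2] = 0;  [v^3] = -8/3.

-8/3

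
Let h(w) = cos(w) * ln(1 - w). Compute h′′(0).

-1

Multiply the two series term by term and collect like powers.
The coefficient of w^2 in the expansion is -1/2, so h′′(0) = 2! * (-1/2) = -1.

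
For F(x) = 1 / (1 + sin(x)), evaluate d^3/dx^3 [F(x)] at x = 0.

-5

Use the geometric series for the reciprocal, then substitute.
From the series, [x^3] F = -5/6; multiply by 3! = 6 to get -5.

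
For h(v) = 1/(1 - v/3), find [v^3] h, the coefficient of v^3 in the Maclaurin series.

Use the known series and substitute for the argument.
So c_3 = h′′′(0)/3! = 1/27.

1/27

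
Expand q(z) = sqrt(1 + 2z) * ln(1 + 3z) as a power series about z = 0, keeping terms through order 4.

Multiply the two series term by term and collect like powers.
q(0) = 0
q′(0) = 3
q′′(0) = -3
q′′′(0) = 18
q^(4)(0) = -180

-15*z^4/2 + 3*z^3 - 3*z^2/2 + 3*z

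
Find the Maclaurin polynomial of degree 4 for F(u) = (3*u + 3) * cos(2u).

2*u^4 - 6*u^3 - 6*u^2 + 3*u + 3

Shift and add copies of the series according to the polynomial's terms.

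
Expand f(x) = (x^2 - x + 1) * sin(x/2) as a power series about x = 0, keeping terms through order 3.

23*x^3/48 - x^2/2 + x/2

Multiply each power in the prefactor through the base expansion.
f(0) = 0
f′(0) = 1/2
f′′(0) = -1
f′′′(0) = 23/8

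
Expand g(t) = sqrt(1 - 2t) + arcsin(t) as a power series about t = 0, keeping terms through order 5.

-4*t^5/5 - 5*t^4/8 - t^3/3 - t^2/2 + 1

Add the two expansions coefficient-wise.
g(0) = 1
g′(0) = 0
g′′(0) = -1
g′′′(0) = -2
g^(4)(0) = -15
g^(5)(0) = -96
The Taylor polynomial is Σ g^(k)(0)/k! · t^k.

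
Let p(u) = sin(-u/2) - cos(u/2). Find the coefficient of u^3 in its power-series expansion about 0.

Combine the two series term by term.
p(0) = -1
p′(0) = -1/2
p′′(0) = 1/4
p′′′(0) = 1/8
So c_3 = p′′′(0)/3! = 1/48.

1/48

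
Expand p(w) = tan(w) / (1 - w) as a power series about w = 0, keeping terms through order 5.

Write out both Maclaurin series and multiply, keeping only the needed powers.

22*w^5/15 + 4*w^4/3 + 4*w^3/3 + w^2 + w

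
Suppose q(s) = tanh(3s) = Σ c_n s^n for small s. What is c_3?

-9

Compute the successive derivatives at the expansion point and divide by k!.
[s^0] = 0;  [s^1] = 3;  [s^2] = 0;  [s^3] = -9.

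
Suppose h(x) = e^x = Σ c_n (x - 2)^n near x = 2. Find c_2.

e^(2)/2

Compute the successive derivatives at the expansion point and divide by k!.
[(x - 2)^0] = e^(2);  [(x - 2)^1] = e^(2);  [(x - 2)^2] = e^(2)/2.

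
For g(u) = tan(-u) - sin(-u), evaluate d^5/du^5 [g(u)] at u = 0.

-15

Combine the two series term by term.
The coefficient of u^5 in the expansion is -1/8, so g^(5)(0) = 5! * (-1/8) = -15.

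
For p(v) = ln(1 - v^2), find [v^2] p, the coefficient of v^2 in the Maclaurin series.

p(0) = 0
p′(0) = 0
p′′(0) = -2
The Taylor polynomial is Σ p^(k)(0)/k! · v^k.

-1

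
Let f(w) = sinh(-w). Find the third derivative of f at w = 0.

Apply the Taylor formula c_k = f^(k)(a)/k!.
The coefficient of w^3 in the expansion is -1/6, so f′′′(0) = 3! * (-1/6) = -1.

-1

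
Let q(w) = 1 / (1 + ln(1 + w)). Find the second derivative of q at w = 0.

Use the geometric series for the reciprocal, then substitute.
The coefficient of w^2 in the expansion is 3/2, so q′′(0) = 2! * (3/2) = 3.

3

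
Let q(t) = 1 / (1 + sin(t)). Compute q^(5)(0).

-61

Write 1/(1+u) = 1 - u + u^2 - u^3 + ... and substitute the series for u.
The coefficient of t^5 in the expansion is -61/120, so q^(5)(0) = 5! * (-61/120) = -61.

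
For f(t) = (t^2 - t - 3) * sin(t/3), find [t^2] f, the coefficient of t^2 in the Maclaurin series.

-1/3

Multiply each power in the prefactor through the base expansion.
[t^0] = 0;  [t^1] = -1;  [t^2] = -1/3.
So c_2 = f′′(0)/2! = -1/3.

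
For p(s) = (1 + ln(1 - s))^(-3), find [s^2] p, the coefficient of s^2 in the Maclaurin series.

15/2

Compose series: expand the inner function first, then feed it into the outer expansion.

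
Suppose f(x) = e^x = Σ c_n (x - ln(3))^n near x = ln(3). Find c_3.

1/2

[(x - ln(3))^0] = 3;  [(x - ln(3))^1] = 3;  [(x - ln(3))^2] = 3/2;  [(x - ln(3))^3] = 1/2.
So c_3 = f′′′(ln(3))/3! = 1/2.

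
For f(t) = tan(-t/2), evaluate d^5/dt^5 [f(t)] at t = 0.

The coefficient of t^5 in the expansion is -1/240, so f^(5)(0) = 5! * (-1/240) = -1/2.

-1/2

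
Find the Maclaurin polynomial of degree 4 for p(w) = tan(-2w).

[w^0] = 0;  [w^1] = -2;  [w^2] = 0;  [w^3] = -8/3;  [w^4] = 0.

-8*w^3/3 - 2*w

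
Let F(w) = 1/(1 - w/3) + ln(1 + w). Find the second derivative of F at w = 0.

-7/9

Expand each term separately and add.
From the series, [w^2] F = -7/18; multiply by 2! = 2 to get -7/9.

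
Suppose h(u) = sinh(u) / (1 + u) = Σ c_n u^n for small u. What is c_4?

Write out both Maclaurin series and multiply, keeping only the needed powers.
h(0) = 0
h′(0) = 1
h′′(0) = -2
h′′′(0) = 7
h^(4)(0) = -28

-7/6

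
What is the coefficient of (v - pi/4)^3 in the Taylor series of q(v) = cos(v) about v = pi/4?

sqrt(2)/12

c_3 = q′′′(pi/4)/3! = sqrt(2)/12.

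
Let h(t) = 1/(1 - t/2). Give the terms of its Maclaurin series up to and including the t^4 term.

t^4/16 + t^3/8 + t^2/4 + t/2 + 1

h(0) = 1
h′(0) = 1/2
h′′(0) = 1/2
h′′′(0) = 3/4
h^(4)(0) = 3/2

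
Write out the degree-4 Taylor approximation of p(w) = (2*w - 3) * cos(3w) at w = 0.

-81*w^4/8 - 9*w^3 + 27*w^2/2 + 2*w - 3

Distribute the polynomial across the series and collect like powers.
p(0) = -3
p′(0) = 2
p′′(0) = 27
p′′′(0) = -54
p^(4)(0) = -243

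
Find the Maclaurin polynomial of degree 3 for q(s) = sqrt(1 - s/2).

-s^3/128 - s^2/32 - s/4 + 1

Compute the successive derivatives at the expansion point and divide by k!.
q(0) = 1
q′(0) = -1/4
q′′(0) = -1/16
q′′′(0) = -3/64
Dividing each by k! gives the coefficients c_0, ..., c_3.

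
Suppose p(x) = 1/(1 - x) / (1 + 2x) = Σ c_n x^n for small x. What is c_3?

Take the Cauchy product of the two expansions.
p(0) = 1
p′(0) = -1
p′′(0) = 6
p′′′(0) = -30

-5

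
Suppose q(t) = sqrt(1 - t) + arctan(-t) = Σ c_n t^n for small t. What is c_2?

-1/8

Combine the two series term by term.
So c_2 = q′′(0)/2! = -1/8.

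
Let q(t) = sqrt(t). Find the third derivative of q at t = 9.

Differentiate repeatedly and evaluate at the center.
The coefficient of (t - 9)^3 in the expansion is 1/3888, so q′′′(9) = 3! * (1/3888) = 1/648.

1/648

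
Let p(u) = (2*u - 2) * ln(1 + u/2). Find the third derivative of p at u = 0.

-2

Shift and add copies of the series according to the polynomial's terms.
The coefficient of u^3 in the expansion is -1/3, so p′′′(0) = 3! * (-1/3) = -2.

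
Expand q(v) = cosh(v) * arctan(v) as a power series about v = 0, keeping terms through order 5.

3*v^5/40 + v^3/6 + v

Write out both Maclaurin series and multiply, keeping only the needed powers.
q(0) = 0
q′(0) = 1
q′′(0) = 0
q′′′(0) = 1
q^(4)(0) = 0
q^(5)(0) = 9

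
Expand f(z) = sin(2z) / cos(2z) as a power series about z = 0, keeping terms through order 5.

64*z^5/15 + 8*z^3/3 + 2*z

Write the quotient as an unknown series and match coefficients against numerator = denominator · series.
[z^0] = 0;  [z^1] = 2;  [z^2] = 0;  [z^3] = 8/3;  [z^4] = 0;  [z^5] = 64/15.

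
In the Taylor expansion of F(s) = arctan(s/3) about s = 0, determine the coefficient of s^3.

-1/81

F(0) = 0
F′(0) = 1/3
F′′(0) = 0
F′′′(0) = -2/27
So c_3 = F′′′(0)/3! = -1/81.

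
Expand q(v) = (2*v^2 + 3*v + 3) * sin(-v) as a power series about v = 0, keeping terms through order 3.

Distribute the polynomial across the series and collect like powers.

-3*v^3/2 - 3*v^2 - 3*v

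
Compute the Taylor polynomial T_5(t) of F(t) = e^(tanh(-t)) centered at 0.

Plug the Maclaurin series of the inner function into that of the outer and collect terms.

t^5/40 - 7*t^4/24 + t^3/6 + t^2/2 - t + 1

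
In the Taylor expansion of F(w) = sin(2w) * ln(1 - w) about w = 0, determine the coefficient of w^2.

-2

Multiply the two series term by term and collect like powers.
F(0) = 0
F′(0) = 0
F′′(0) = -4
Then c_k = F^(k)(0)/k! gives each Taylor coefficient.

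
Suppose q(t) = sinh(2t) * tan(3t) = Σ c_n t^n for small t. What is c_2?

Expand each factor separately, then convolve coefficients.
q(0) = 0
q′(0) = 0
q′′(0) = 12

6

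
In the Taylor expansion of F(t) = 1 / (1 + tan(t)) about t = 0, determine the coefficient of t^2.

Expand as Σ (-1)^k u^k with u equal to the inner function's series.
So c_2 = F′′(0)/2! = 1.

1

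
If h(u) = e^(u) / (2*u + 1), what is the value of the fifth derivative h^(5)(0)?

Multiply the numerator's expansion by the denominator's geometric series.
The coefficient of u^5 in the expansion is -2329/120, so h^(5)(0) = 5! * (-2329/120) = -2329.

-2329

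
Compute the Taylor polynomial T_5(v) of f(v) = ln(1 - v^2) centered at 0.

[v^0] = 0;  [v^1] = 0;  [v^2] = -1;  [v^3] = 0;  [v^4] = -1/2;  [v^5] = 0.

-v^4/2 - v^2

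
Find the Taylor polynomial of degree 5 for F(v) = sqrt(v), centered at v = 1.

7*(v - 1)^5/256 - 5*(v - 1)^4/128 + (v - 1)^3/16 - (v - 1)^2/8 + (v - 1)/2 + 1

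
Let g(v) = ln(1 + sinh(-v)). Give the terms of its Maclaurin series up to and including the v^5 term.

-3*v^5/8 - 5*v^4/12 - v^3/2 - v^2/2 - v

Compose series: expand the inner function first, then feed it into the outer expansion.
[v^0] = 0;  [v^1] = -1;  [v^2] = -1/2;  [v^3] = -1/2;  [v^4] = -5/12;  [v^5] = -3/8.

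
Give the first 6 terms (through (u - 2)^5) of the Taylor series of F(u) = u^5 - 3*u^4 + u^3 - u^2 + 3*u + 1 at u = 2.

(u - 2)^5 + 7*(u - 2)^4 + 17*(u - 2)^3 + 13*(u - 2)^2 - 5*(u - 2) - 5

F(2) = -5
F′(2) = -5
F′′(2) = 26
F′′′(2) = 102
F^(4)(2) = 168
F^(5)(2) = 120
Then c_k = F^(k)(2)/k! gives each Taylor coefficient.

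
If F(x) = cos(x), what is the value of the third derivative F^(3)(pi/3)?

sqrt(3)/2

The coefficient of (x - pi/3)^3 in the expansion is sqrt(3)/12, so F′′′(pi/3) = 3! * (sqrt(3)/12) = sqrt(3)/2.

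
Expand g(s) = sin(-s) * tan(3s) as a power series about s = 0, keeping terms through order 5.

Expand each factor separately, then convolve coefficients.

-17*s^4/2 - 3*s^2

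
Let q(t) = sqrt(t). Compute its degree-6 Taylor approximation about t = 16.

-21*(t - 16)^6/4294967296 + 7*(t - 16)^5/67108864 - 5*(t - 16)^4/2097152 + (t - 16)^3/16384 - (t - 16)^2/512 + (t - 16)/8 + 4

q(16) = 4
q′(16) = 1/8
q′′(16) = -1/256
q′′′(16) = 3/8192
q^(4)(16) = -15/262144
q^(5)(16) = 105/8388608
q^(6)(16) = -945/268435456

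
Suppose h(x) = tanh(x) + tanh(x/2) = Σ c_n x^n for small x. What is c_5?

Add the two expansions coefficient-wise.
[x^0] = 0;  [x^1] = 3/2;  [x^2] = 0;  [x^3] = -3/8;  [x^4] = 0;  [x^5] = 11/80.

11/80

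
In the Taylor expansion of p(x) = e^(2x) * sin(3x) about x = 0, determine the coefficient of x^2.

6

Expand each factor separately, then convolve coefficients.
p(0) = 0
p′(0) = 3
p′′(0) = 12
So c_2 = p′′(0)/2! = 6.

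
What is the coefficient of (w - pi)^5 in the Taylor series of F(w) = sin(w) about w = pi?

F(pi) = 0
F′(pi) = -1
F′′(pi) = 0
F′′′(pi) = 1
F^(4)(pi) = 0
F^(5)(pi) = -1
The Taylor polynomial is Σ F^(k)(pi)/k! · (w - pi)^k.

-1/120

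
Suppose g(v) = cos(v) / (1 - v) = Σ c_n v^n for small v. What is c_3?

1/2

Expand 1/(denominator) as a geometric series and multiply by the numerator's series.
g(0) = 1
g′(0) = 1
g′′(0) = 1
g′′′(0) = 3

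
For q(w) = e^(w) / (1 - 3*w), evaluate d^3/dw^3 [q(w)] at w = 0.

226

Multiply the numerator's expansion by the denominator's geometric series.
The coefficient of w^3 in the expansion is 113/3, so q′′′(0) = 3! * (113/3) = 226.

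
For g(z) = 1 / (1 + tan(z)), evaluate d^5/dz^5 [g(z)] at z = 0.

-256

Expand as Σ (-1)^k u^k with u equal to the inner function's series.
The coefficient of z^5 in the expansion is -32/15, so g^(5)(0) = 5! * (-32/15) = -256.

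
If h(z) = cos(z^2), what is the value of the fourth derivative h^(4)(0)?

The coefficient of z^4 in the expansion is -1/2, so h^(4)(0) = 4! * (-1/2) = -12.

-12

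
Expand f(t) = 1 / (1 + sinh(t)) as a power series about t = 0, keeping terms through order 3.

-7*t^3/6 + t^2 - t + 1

Write 1/(1+u) = 1 - u + u^2 - u^3 + ... and substitute the series for u.
f(0) = 1
f′(0) = -1
f′′(0) = 2
f′′′(0) = -7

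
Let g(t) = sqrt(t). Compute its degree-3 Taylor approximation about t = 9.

(t - 9)^3/3888 - (t - 9)^2/216 + (t - 9)/6 + 3

Apply the Taylor formula c_k = f^(k)(a)/k!.
g(9) = 3
g′(9) = 1/6
g′′(9) = -1/108
g′′′(9) = 1/648
Dividing each by k! gives the coefficients c_0, ..., c_3.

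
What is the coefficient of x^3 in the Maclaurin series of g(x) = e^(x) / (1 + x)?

Expand each factor separately, then convolve coefficients.
g(0) = 1
g′(0) = 0
g′′(0) = 1
g′′′(0) = -2
Then c_k = g^(k)(0)/k! gives each Taylor coefficient.

-1/3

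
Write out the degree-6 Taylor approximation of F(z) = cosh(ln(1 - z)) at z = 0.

Compose series: expand the inner function first, then feed it into the outer expansion.
[z^0] = 1;  [z^1] = 0;  [z^2] = 1/2;  [z^3] = 1/2;  [z^4] = 1/2;  [z^5] = 1/2;  [z^6] = 1/2.

z^6/2 + z^5/2 + z^4/2 + z^3/2 + z^2/2 + 1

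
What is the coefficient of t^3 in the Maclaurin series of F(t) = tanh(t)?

-1/3

F(0) = 0
F′(0) = 1
F′′(0) = 0
F′′′(0) = -2
So c_3 = F′′′(0)/3! = -1/3.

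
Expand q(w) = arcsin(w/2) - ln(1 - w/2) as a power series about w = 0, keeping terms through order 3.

Add the two expansions coefficient-wise.
[w^0] = 0;  [w^1] = 1;  [w^2] = 1/8;  [w^3] = 1/16.

w^3/16 + w^2/8 + w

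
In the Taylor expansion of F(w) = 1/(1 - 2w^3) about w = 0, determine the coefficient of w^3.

2

[w^0] = 1;  [w^1] = 0;  [w^2] = 0;  [w^3] = 2.
So c_3 = F′′′(0)/3! = 2.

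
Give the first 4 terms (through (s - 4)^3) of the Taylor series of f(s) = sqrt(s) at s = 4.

(s - 4)^3/512 - (s - 4)^2/64 + (s - 4)/4 + 2

Apply the Taylor formula c_k = f^(k)(a)/k!.
f(4) = 2
f′(4) = 1/4
f′′(4) = -1/32
f′′′(4) = 3/256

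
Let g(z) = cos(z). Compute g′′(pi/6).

-sqrt(3)/2

The coefficient of (z - pi/6)^2 in the expansion is -sqrt(3)/4, so g′′(pi/6) = 2! * (-sqrt(3)/4) = -sqrt(3)/2.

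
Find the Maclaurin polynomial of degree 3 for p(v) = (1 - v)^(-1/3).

p(0) = 1
p′(0) = 1/3
p′′(0) = 4/9
p′′′(0) = 28/27

14*v^3/81 + 2*v^2/9 + v/3 + 1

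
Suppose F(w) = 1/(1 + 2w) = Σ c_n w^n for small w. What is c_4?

16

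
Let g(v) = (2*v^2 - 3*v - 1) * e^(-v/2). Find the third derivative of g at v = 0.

-65/8

Shift and add copies of the series according to the polynomial's terms.
From the series, [v^3] g = -65/48; multiply by 3! = 6 to get -65/8.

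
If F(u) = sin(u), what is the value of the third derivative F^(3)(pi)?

1

The coefficient of (u - pi)^3 in the expansion is 1/6, so F′′′(pi) = 3! * (1/6) = 1.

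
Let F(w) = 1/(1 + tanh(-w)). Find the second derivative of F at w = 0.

Let u equal the inner series; expand the outer function in u and truncate.
From the series, [w^2] F = 1; multiply by 2! = 2 to get 2.

2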